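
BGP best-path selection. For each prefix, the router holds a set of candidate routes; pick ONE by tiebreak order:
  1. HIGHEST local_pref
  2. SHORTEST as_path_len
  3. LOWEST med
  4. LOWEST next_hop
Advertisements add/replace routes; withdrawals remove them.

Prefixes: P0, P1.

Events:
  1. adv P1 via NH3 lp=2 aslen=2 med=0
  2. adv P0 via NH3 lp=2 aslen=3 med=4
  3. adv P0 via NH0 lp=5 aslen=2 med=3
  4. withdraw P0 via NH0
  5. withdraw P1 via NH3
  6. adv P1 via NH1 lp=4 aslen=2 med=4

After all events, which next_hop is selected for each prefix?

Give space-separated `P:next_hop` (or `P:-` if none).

Op 1: best P0=- P1=NH3
Op 2: best P0=NH3 P1=NH3
Op 3: best P0=NH0 P1=NH3
Op 4: best P0=NH3 P1=NH3
Op 5: best P0=NH3 P1=-
Op 6: best P0=NH3 P1=NH1

Answer: P0:NH3 P1:NH1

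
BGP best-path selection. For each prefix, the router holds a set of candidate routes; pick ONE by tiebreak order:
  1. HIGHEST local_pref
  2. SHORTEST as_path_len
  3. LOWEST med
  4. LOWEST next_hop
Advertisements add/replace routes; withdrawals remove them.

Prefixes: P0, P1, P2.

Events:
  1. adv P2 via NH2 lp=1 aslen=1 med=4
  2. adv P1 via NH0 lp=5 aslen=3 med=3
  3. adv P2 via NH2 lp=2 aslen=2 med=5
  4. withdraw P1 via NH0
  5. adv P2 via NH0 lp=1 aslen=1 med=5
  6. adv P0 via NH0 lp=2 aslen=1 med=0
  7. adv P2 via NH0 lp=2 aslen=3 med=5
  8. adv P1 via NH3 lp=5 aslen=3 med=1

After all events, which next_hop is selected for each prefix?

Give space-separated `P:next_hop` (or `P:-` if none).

Op 1: best P0=- P1=- P2=NH2
Op 2: best P0=- P1=NH0 P2=NH2
Op 3: best P0=- P1=NH0 P2=NH2
Op 4: best P0=- P1=- P2=NH2
Op 5: best P0=- P1=- P2=NH2
Op 6: best P0=NH0 P1=- P2=NH2
Op 7: best P0=NH0 P1=- P2=NH2
Op 8: best P0=NH0 P1=NH3 P2=NH2

Answer: P0:NH0 P1:NH3 P2:NH2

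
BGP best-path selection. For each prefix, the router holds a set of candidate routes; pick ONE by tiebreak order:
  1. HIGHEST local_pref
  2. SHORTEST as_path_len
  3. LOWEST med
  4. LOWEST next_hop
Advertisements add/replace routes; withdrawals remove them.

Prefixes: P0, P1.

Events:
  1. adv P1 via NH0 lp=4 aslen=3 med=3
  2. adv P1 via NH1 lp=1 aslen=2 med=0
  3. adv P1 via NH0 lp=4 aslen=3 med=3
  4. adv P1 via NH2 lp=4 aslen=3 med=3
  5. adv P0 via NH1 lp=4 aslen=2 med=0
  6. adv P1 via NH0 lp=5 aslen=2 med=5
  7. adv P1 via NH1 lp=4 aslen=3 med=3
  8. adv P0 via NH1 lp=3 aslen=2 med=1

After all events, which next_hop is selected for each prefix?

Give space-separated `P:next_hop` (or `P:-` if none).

Op 1: best P0=- P1=NH0
Op 2: best P0=- P1=NH0
Op 3: best P0=- P1=NH0
Op 4: best P0=- P1=NH0
Op 5: best P0=NH1 P1=NH0
Op 6: best P0=NH1 P1=NH0
Op 7: best P0=NH1 P1=NH0
Op 8: best P0=NH1 P1=NH0

Answer: P0:NH1 P1:NH0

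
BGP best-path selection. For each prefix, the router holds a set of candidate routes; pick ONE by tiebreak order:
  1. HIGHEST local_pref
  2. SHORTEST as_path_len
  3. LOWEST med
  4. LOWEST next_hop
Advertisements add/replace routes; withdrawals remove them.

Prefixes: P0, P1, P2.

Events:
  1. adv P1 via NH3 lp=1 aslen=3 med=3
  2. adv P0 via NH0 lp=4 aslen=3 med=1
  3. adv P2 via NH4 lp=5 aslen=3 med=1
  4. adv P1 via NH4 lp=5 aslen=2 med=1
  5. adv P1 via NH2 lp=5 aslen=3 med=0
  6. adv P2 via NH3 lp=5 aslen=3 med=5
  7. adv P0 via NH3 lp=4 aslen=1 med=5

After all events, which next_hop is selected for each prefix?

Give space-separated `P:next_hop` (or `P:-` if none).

Answer: P0:NH3 P1:NH4 P2:NH4

Derivation:
Op 1: best P0=- P1=NH3 P2=-
Op 2: best P0=NH0 P1=NH3 P2=-
Op 3: best P0=NH0 P1=NH3 P2=NH4
Op 4: best P0=NH0 P1=NH4 P2=NH4
Op 5: best P0=NH0 P1=NH4 P2=NH4
Op 6: best P0=NH0 P1=NH4 P2=NH4
Op 7: best P0=NH3 P1=NH4 P2=NH4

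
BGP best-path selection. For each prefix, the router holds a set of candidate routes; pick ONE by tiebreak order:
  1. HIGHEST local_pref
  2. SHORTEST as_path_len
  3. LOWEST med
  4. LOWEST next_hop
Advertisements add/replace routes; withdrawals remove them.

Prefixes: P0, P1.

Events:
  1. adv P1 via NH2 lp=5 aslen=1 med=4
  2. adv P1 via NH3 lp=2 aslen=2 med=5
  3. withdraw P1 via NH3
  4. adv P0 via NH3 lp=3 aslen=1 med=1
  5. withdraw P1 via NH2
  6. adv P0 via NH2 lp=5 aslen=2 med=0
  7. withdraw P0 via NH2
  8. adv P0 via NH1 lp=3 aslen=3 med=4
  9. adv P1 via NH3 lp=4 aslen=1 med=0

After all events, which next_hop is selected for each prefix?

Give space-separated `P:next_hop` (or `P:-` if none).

Answer: P0:NH3 P1:NH3

Derivation:
Op 1: best P0=- P1=NH2
Op 2: best P0=- P1=NH2
Op 3: best P0=- P1=NH2
Op 4: best P0=NH3 P1=NH2
Op 5: best P0=NH3 P1=-
Op 6: best P0=NH2 P1=-
Op 7: best P0=NH3 P1=-
Op 8: best P0=NH3 P1=-
Op 9: best P0=NH3 P1=NH3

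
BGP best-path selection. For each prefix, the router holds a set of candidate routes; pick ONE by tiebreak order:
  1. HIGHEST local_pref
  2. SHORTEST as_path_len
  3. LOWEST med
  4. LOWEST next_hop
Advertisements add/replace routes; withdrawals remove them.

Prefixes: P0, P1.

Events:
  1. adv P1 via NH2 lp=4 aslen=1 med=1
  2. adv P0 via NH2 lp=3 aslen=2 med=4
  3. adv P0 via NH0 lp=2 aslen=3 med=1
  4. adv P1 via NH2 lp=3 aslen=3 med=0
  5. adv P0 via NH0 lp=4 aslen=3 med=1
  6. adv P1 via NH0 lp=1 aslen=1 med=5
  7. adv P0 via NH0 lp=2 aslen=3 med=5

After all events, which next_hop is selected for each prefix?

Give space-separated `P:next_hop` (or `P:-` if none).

Answer: P0:NH2 P1:NH2

Derivation:
Op 1: best P0=- P1=NH2
Op 2: best P0=NH2 P1=NH2
Op 3: best P0=NH2 P1=NH2
Op 4: best P0=NH2 P1=NH2
Op 5: best P0=NH0 P1=NH2
Op 6: best P0=NH0 P1=NH2
Op 7: best P0=NH2 P1=NH2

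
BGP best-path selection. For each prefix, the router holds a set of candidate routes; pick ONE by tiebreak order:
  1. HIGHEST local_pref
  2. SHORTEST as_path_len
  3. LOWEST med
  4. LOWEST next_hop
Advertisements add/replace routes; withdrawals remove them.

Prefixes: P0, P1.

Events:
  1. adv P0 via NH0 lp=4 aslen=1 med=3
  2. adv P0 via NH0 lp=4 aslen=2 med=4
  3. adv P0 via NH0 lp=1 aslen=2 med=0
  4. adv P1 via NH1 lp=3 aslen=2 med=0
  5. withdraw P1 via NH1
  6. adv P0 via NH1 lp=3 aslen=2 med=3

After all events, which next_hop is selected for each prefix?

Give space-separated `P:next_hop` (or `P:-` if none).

Answer: P0:NH1 P1:-

Derivation:
Op 1: best P0=NH0 P1=-
Op 2: best P0=NH0 P1=-
Op 3: best P0=NH0 P1=-
Op 4: best P0=NH0 P1=NH1
Op 5: best P0=NH0 P1=-
Op 6: best P0=NH1 P1=-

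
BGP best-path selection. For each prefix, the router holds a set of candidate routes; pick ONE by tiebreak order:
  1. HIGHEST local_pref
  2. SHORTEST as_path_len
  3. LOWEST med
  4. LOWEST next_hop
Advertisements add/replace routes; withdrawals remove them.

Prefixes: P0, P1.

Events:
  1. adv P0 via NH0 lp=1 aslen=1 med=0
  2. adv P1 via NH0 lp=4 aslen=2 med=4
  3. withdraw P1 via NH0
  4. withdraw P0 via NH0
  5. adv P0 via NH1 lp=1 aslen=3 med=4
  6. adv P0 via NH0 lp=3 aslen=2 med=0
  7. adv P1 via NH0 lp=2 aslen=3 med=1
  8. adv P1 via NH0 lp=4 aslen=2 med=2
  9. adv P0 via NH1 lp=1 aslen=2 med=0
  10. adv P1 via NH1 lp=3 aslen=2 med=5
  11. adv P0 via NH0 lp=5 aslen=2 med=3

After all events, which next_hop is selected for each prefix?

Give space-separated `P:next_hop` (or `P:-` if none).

Answer: P0:NH0 P1:NH0

Derivation:
Op 1: best P0=NH0 P1=-
Op 2: best P0=NH0 P1=NH0
Op 3: best P0=NH0 P1=-
Op 4: best P0=- P1=-
Op 5: best P0=NH1 P1=-
Op 6: best P0=NH0 P1=-
Op 7: best P0=NH0 P1=NH0
Op 8: best P0=NH0 P1=NH0
Op 9: best P0=NH0 P1=NH0
Op 10: best P0=NH0 P1=NH0
Op 11: best P0=NH0 P1=NH0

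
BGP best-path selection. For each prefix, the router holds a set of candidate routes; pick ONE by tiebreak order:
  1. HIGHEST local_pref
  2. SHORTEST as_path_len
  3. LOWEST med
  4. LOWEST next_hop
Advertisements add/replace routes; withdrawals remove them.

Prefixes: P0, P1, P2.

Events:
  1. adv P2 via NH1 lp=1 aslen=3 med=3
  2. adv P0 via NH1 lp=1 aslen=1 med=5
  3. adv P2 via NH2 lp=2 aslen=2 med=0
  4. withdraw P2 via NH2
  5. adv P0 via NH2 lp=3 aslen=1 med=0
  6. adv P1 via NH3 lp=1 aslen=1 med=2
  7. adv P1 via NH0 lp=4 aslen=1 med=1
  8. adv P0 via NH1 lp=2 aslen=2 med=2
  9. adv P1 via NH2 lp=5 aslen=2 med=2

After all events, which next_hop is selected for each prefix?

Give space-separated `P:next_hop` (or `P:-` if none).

Answer: P0:NH2 P1:NH2 P2:NH1

Derivation:
Op 1: best P0=- P1=- P2=NH1
Op 2: best P0=NH1 P1=- P2=NH1
Op 3: best P0=NH1 P1=- P2=NH2
Op 4: best P0=NH1 P1=- P2=NH1
Op 5: best P0=NH2 P1=- P2=NH1
Op 6: best P0=NH2 P1=NH3 P2=NH1
Op 7: best P0=NH2 P1=NH0 P2=NH1
Op 8: best P0=NH2 P1=NH0 P2=NH1
Op 9: best P0=NH2 P1=NH2 P2=NH1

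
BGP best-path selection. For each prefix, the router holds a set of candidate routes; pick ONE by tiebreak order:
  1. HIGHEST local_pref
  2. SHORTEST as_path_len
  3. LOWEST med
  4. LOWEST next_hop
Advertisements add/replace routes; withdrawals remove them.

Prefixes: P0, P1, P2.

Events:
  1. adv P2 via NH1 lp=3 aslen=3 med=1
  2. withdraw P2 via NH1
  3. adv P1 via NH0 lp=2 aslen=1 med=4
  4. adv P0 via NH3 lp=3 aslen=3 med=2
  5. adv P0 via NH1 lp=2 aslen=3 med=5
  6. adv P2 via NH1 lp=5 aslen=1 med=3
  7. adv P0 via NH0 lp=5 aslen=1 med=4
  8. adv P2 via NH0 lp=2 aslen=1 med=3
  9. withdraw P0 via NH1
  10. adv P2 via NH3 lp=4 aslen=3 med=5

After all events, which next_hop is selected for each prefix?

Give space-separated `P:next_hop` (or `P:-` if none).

Op 1: best P0=- P1=- P2=NH1
Op 2: best P0=- P1=- P2=-
Op 3: best P0=- P1=NH0 P2=-
Op 4: best P0=NH3 P1=NH0 P2=-
Op 5: best P0=NH3 P1=NH0 P2=-
Op 6: best P0=NH3 P1=NH0 P2=NH1
Op 7: best P0=NH0 P1=NH0 P2=NH1
Op 8: best P0=NH0 P1=NH0 P2=NH1
Op 9: best P0=NH0 P1=NH0 P2=NH1
Op 10: best P0=NH0 P1=NH0 P2=NH1

Answer: P0:NH0 P1:NH0 P2:NH1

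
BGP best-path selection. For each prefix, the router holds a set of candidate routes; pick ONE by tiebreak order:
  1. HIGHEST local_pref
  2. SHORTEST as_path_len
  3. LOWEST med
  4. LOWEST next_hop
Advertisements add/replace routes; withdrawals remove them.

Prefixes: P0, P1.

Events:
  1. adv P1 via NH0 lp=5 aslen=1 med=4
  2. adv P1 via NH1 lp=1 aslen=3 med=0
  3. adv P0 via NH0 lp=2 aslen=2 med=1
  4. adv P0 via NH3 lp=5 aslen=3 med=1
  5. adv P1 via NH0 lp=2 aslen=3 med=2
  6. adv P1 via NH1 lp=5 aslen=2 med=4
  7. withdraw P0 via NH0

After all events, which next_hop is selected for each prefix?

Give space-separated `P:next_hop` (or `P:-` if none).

Answer: P0:NH3 P1:NH1

Derivation:
Op 1: best P0=- P1=NH0
Op 2: best P0=- P1=NH0
Op 3: best P0=NH0 P1=NH0
Op 4: best P0=NH3 P1=NH0
Op 5: best P0=NH3 P1=NH0
Op 6: best P0=NH3 P1=NH1
Op 7: best P0=NH3 P1=NH1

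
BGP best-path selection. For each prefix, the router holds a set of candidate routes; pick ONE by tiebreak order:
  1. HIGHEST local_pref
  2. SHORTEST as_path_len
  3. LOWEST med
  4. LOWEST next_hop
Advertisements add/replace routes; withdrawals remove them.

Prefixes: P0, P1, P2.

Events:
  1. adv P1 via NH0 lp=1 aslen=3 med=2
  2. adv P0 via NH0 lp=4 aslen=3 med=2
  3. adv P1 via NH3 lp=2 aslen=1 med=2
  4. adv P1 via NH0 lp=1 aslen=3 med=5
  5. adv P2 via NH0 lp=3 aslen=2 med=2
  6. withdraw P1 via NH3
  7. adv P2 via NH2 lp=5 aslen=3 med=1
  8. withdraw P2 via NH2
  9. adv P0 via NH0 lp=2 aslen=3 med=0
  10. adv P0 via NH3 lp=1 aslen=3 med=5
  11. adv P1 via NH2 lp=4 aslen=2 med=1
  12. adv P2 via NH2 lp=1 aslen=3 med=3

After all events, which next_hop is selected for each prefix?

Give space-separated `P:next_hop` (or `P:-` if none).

Op 1: best P0=- P1=NH0 P2=-
Op 2: best P0=NH0 P1=NH0 P2=-
Op 3: best P0=NH0 P1=NH3 P2=-
Op 4: best P0=NH0 P1=NH3 P2=-
Op 5: best P0=NH0 P1=NH3 P2=NH0
Op 6: best P0=NH0 P1=NH0 P2=NH0
Op 7: best P0=NH0 P1=NH0 P2=NH2
Op 8: best P0=NH0 P1=NH0 P2=NH0
Op 9: best P0=NH0 P1=NH0 P2=NH0
Op 10: best P0=NH0 P1=NH0 P2=NH0
Op 11: best P0=NH0 P1=NH2 P2=NH0
Op 12: best P0=NH0 P1=NH2 P2=NH0

Answer: P0:NH0 P1:NH2 P2:NH0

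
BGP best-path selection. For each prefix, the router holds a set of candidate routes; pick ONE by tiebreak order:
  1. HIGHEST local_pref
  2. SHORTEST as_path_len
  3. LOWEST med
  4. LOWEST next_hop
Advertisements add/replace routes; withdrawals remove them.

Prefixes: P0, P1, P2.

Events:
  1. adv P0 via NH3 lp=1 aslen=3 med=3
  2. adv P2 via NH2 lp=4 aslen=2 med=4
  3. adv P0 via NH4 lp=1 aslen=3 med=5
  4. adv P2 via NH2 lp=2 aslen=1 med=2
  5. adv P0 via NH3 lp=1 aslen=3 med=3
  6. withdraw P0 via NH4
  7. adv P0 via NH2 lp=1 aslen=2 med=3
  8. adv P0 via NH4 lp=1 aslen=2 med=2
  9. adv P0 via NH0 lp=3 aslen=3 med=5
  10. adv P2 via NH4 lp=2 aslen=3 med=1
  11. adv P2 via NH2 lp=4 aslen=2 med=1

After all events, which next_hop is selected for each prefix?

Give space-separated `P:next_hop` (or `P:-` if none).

Answer: P0:NH0 P1:- P2:NH2

Derivation:
Op 1: best P0=NH3 P1=- P2=-
Op 2: best P0=NH3 P1=- P2=NH2
Op 3: best P0=NH3 P1=- P2=NH2
Op 4: best P0=NH3 P1=- P2=NH2
Op 5: best P0=NH3 P1=- P2=NH2
Op 6: best P0=NH3 P1=- P2=NH2
Op 7: best P0=NH2 P1=- P2=NH2
Op 8: best P0=NH4 P1=- P2=NH2
Op 9: best P0=NH0 P1=- P2=NH2
Op 10: best P0=NH0 P1=- P2=NH2
Op 11: best P0=NH0 P1=- P2=NH2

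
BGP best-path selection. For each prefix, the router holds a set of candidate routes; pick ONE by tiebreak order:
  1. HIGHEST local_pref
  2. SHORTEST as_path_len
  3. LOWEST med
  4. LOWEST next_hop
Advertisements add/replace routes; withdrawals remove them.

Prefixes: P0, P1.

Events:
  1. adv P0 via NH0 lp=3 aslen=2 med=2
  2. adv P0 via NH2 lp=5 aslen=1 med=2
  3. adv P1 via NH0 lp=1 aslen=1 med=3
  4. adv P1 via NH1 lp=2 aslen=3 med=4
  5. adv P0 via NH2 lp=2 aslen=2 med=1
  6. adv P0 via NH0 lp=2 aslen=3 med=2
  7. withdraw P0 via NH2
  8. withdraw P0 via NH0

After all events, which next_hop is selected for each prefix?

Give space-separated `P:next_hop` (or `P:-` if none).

Answer: P0:- P1:NH1

Derivation:
Op 1: best P0=NH0 P1=-
Op 2: best P0=NH2 P1=-
Op 3: best P0=NH2 P1=NH0
Op 4: best P0=NH2 P1=NH1
Op 5: best P0=NH0 P1=NH1
Op 6: best P0=NH2 P1=NH1
Op 7: best P0=NH0 P1=NH1
Op 8: best P0=- P1=NH1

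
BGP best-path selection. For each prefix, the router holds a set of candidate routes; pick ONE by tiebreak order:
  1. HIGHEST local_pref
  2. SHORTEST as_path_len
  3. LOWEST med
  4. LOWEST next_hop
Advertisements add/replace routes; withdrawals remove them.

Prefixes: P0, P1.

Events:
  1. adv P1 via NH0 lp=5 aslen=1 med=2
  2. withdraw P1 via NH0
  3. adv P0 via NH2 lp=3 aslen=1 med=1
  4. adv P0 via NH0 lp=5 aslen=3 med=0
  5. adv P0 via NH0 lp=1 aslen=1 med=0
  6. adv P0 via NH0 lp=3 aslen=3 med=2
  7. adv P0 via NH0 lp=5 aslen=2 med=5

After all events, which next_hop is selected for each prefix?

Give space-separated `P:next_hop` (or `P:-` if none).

Answer: P0:NH0 P1:-

Derivation:
Op 1: best P0=- P1=NH0
Op 2: best P0=- P1=-
Op 3: best P0=NH2 P1=-
Op 4: best P0=NH0 P1=-
Op 5: best P0=NH2 P1=-
Op 6: best P0=NH2 P1=-
Op 7: best P0=NH0 P1=-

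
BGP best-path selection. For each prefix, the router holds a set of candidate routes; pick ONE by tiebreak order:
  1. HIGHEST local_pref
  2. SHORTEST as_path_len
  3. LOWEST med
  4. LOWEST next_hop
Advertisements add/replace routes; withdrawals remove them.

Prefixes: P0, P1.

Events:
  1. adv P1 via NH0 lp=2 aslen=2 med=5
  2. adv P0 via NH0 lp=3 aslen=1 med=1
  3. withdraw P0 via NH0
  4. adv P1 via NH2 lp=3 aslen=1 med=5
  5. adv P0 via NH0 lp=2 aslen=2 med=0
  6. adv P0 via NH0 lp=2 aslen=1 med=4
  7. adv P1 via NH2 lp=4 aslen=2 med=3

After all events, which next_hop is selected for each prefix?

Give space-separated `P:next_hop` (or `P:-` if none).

Op 1: best P0=- P1=NH0
Op 2: best P0=NH0 P1=NH0
Op 3: best P0=- P1=NH0
Op 4: best P0=- P1=NH2
Op 5: best P0=NH0 P1=NH2
Op 6: best P0=NH0 P1=NH2
Op 7: best P0=NH0 P1=NH2

Answer: P0:NH0 P1:NH2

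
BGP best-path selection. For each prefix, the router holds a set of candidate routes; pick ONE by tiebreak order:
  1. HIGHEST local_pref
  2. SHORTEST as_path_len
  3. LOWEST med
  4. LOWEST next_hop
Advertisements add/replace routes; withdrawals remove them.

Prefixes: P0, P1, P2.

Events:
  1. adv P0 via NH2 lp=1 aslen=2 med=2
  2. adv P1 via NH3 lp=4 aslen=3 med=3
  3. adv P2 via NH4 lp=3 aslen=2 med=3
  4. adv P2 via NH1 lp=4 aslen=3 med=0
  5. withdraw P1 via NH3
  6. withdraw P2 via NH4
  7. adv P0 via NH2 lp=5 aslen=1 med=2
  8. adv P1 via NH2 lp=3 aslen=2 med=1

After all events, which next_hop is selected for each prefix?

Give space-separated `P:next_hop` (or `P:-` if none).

Answer: P0:NH2 P1:NH2 P2:NH1

Derivation:
Op 1: best P0=NH2 P1=- P2=-
Op 2: best P0=NH2 P1=NH3 P2=-
Op 3: best P0=NH2 P1=NH3 P2=NH4
Op 4: best P0=NH2 P1=NH3 P2=NH1
Op 5: best P0=NH2 P1=- P2=NH1
Op 6: best P0=NH2 P1=- P2=NH1
Op 7: best P0=NH2 P1=- P2=NH1
Op 8: best P0=NH2 P1=NH2 P2=NH1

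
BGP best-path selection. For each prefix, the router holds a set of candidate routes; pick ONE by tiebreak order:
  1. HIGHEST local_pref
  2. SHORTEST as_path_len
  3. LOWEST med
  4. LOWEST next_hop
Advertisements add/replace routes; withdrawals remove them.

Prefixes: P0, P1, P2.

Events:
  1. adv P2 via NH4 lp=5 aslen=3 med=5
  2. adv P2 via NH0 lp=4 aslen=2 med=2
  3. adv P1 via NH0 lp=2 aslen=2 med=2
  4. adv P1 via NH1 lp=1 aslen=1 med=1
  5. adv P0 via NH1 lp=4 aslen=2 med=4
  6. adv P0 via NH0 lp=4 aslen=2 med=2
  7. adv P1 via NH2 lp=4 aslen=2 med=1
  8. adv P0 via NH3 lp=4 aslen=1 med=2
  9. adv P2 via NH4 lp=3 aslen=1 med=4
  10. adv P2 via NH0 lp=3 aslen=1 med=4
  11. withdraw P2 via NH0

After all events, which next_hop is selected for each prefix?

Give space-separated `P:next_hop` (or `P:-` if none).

Answer: P0:NH3 P1:NH2 P2:NH4

Derivation:
Op 1: best P0=- P1=- P2=NH4
Op 2: best P0=- P1=- P2=NH4
Op 3: best P0=- P1=NH0 P2=NH4
Op 4: best P0=- P1=NH0 P2=NH4
Op 5: best P0=NH1 P1=NH0 P2=NH4
Op 6: best P0=NH0 P1=NH0 P2=NH4
Op 7: best P0=NH0 P1=NH2 P2=NH4
Op 8: best P0=NH3 P1=NH2 P2=NH4
Op 9: best P0=NH3 P1=NH2 P2=NH0
Op 10: best P0=NH3 P1=NH2 P2=NH0
Op 11: best P0=NH3 P1=NH2 P2=NH4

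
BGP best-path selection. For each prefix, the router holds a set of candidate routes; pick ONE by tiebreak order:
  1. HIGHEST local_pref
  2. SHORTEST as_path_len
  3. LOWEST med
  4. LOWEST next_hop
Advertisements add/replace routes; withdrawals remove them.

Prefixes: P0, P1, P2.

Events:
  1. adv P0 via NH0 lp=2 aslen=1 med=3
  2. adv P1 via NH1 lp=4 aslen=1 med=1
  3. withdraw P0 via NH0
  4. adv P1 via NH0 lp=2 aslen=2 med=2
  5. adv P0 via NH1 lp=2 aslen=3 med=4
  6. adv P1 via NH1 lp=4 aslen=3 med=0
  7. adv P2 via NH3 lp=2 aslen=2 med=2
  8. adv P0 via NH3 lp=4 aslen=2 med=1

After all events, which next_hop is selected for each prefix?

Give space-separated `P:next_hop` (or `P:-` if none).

Op 1: best P0=NH0 P1=- P2=-
Op 2: best P0=NH0 P1=NH1 P2=-
Op 3: best P0=- P1=NH1 P2=-
Op 4: best P0=- P1=NH1 P2=-
Op 5: best P0=NH1 P1=NH1 P2=-
Op 6: best P0=NH1 P1=NH1 P2=-
Op 7: best P0=NH1 P1=NH1 P2=NH3
Op 8: best P0=NH3 P1=NH1 P2=NH3

Answer: P0:NH3 P1:NH1 P2:NH3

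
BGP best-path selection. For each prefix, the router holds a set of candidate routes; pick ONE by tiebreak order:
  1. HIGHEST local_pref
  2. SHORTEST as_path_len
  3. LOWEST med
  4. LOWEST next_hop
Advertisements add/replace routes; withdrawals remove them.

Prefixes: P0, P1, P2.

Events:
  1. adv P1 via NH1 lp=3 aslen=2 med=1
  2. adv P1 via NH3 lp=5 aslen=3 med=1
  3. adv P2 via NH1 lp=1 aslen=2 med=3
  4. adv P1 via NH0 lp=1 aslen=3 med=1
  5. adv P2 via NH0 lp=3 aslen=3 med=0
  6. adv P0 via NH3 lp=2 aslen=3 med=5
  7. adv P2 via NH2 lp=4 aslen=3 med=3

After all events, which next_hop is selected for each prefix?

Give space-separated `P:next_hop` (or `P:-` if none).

Answer: P0:NH3 P1:NH3 P2:NH2

Derivation:
Op 1: best P0=- P1=NH1 P2=-
Op 2: best P0=- P1=NH3 P2=-
Op 3: best P0=- P1=NH3 P2=NH1
Op 4: best P0=- P1=NH3 P2=NH1
Op 5: best P0=- P1=NH3 P2=NH0
Op 6: best P0=NH3 P1=NH3 P2=NH0
Op 7: best P0=NH3 P1=NH3 P2=NH2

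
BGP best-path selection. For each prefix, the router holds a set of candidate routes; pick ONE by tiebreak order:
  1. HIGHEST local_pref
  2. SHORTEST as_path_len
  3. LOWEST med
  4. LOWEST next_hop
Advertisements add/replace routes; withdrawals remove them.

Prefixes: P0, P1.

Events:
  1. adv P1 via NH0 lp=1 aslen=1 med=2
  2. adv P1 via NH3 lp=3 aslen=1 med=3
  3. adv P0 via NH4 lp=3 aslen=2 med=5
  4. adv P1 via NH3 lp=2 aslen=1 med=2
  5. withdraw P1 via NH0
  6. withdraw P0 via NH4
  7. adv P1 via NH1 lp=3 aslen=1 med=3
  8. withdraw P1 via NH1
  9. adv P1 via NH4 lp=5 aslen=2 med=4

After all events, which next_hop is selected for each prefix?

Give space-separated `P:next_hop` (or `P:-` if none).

Op 1: best P0=- P1=NH0
Op 2: best P0=- P1=NH3
Op 3: best P0=NH4 P1=NH3
Op 4: best P0=NH4 P1=NH3
Op 5: best P0=NH4 P1=NH3
Op 6: best P0=- P1=NH3
Op 7: best P0=- P1=NH1
Op 8: best P0=- P1=NH3
Op 9: best P0=- P1=NH4

Answer: P0:- P1:NH4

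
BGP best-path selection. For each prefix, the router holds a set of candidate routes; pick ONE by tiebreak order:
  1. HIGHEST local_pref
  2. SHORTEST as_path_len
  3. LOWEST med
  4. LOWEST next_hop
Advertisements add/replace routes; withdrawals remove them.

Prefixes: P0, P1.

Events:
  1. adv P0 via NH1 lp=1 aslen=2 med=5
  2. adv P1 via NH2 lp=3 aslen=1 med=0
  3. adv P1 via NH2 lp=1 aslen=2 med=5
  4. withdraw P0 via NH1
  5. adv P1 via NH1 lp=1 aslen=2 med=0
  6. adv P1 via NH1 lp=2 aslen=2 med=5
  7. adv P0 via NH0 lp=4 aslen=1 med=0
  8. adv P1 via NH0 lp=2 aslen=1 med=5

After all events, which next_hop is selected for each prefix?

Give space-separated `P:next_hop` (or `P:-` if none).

Answer: P0:NH0 P1:NH0

Derivation:
Op 1: best P0=NH1 P1=-
Op 2: best P0=NH1 P1=NH2
Op 3: best P0=NH1 P1=NH2
Op 4: best P0=- P1=NH2
Op 5: best P0=- P1=NH1
Op 6: best P0=- P1=NH1
Op 7: best P0=NH0 P1=NH1
Op 8: best P0=NH0 P1=NH0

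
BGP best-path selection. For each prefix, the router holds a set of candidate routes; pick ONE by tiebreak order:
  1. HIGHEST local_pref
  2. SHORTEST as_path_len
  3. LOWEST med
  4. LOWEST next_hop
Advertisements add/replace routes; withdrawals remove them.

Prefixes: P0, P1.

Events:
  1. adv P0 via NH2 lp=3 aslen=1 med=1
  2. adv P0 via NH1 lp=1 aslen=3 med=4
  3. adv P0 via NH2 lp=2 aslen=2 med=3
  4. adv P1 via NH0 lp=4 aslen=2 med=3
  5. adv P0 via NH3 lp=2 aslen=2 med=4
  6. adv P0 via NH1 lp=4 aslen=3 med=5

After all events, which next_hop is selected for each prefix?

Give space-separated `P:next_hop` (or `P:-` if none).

Op 1: best P0=NH2 P1=-
Op 2: best P0=NH2 P1=-
Op 3: best P0=NH2 P1=-
Op 4: best P0=NH2 P1=NH0
Op 5: best P0=NH2 P1=NH0
Op 6: best P0=NH1 P1=NH0

Answer: P0:NH1 P1:NH0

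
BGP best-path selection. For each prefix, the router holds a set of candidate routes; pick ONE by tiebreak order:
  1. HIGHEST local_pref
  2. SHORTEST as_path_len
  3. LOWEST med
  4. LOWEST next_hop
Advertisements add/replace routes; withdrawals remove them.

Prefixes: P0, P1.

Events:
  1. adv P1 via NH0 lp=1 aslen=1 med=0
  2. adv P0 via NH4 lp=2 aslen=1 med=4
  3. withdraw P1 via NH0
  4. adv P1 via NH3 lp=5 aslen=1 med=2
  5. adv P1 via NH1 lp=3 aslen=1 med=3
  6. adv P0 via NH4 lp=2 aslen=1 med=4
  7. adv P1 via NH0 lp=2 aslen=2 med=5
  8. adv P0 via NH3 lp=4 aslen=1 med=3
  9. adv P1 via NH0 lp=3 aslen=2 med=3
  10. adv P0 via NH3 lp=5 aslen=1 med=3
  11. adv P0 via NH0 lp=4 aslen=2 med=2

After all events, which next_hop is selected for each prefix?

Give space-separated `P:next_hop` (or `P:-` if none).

Answer: P0:NH3 P1:NH3

Derivation:
Op 1: best P0=- P1=NH0
Op 2: best P0=NH4 P1=NH0
Op 3: best P0=NH4 P1=-
Op 4: best P0=NH4 P1=NH3
Op 5: best P0=NH4 P1=NH3
Op 6: best P0=NH4 P1=NH3
Op 7: best P0=NH4 P1=NH3
Op 8: best P0=NH3 P1=NH3
Op 9: best P0=NH3 P1=NH3
Op 10: best P0=NH3 P1=NH3
Op 11: best P0=NH3 P1=NH3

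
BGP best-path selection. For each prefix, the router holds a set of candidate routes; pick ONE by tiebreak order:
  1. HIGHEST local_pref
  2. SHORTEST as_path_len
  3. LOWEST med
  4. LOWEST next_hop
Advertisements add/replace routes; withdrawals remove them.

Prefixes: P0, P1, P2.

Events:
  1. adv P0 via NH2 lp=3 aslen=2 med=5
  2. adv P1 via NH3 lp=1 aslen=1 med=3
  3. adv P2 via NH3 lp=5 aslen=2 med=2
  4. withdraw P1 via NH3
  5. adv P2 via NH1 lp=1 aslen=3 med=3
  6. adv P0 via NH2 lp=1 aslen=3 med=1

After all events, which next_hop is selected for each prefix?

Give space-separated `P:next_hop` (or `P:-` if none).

Op 1: best P0=NH2 P1=- P2=-
Op 2: best P0=NH2 P1=NH3 P2=-
Op 3: best P0=NH2 P1=NH3 P2=NH3
Op 4: best P0=NH2 P1=- P2=NH3
Op 5: best P0=NH2 P1=- P2=NH3
Op 6: best P0=NH2 P1=- P2=NH3

Answer: P0:NH2 P1:- P2:NH3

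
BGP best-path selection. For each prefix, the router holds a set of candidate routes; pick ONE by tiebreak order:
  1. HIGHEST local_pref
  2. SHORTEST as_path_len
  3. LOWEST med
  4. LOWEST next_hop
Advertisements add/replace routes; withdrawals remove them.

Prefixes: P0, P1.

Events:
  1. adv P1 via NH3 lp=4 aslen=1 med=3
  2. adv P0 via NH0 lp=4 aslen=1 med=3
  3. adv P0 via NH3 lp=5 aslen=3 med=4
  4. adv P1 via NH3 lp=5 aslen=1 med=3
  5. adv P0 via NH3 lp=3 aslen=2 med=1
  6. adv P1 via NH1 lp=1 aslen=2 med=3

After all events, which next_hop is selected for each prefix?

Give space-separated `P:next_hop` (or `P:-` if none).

Answer: P0:NH0 P1:NH3

Derivation:
Op 1: best P0=- P1=NH3
Op 2: best P0=NH0 P1=NH3
Op 3: best P0=NH3 P1=NH3
Op 4: best P0=NH3 P1=NH3
Op 5: best P0=NH0 P1=NH3
Op 6: best P0=NH0 P1=NH3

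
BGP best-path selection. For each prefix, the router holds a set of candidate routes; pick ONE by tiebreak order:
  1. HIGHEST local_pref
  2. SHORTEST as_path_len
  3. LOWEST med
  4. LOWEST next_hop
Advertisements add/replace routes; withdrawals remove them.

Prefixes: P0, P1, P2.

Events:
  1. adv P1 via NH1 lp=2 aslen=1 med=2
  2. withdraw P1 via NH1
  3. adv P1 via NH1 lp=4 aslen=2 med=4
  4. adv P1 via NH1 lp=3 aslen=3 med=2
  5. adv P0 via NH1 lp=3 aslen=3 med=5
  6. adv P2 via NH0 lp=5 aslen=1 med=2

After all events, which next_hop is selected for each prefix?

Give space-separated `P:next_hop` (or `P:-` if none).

Answer: P0:NH1 P1:NH1 P2:NH0

Derivation:
Op 1: best P0=- P1=NH1 P2=-
Op 2: best P0=- P1=- P2=-
Op 3: best P0=- P1=NH1 P2=-
Op 4: best P0=- P1=NH1 P2=-
Op 5: best P0=NH1 P1=NH1 P2=-
Op 6: best P0=NH1 P1=NH1 P2=NH0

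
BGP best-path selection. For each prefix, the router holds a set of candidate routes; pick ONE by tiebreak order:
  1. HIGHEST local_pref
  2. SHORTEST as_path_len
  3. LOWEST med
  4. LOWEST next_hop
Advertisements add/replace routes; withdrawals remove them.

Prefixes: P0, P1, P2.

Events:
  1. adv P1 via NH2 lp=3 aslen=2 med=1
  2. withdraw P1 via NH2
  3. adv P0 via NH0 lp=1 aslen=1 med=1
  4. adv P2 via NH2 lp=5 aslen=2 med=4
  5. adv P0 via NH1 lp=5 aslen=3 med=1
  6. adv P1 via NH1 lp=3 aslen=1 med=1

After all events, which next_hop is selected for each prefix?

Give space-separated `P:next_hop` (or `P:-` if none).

Answer: P0:NH1 P1:NH1 P2:NH2

Derivation:
Op 1: best P0=- P1=NH2 P2=-
Op 2: best P0=- P1=- P2=-
Op 3: best P0=NH0 P1=- P2=-
Op 4: best P0=NH0 P1=- P2=NH2
Op 5: best P0=NH1 P1=- P2=NH2
Op 6: best P0=NH1 P1=NH1 P2=NH2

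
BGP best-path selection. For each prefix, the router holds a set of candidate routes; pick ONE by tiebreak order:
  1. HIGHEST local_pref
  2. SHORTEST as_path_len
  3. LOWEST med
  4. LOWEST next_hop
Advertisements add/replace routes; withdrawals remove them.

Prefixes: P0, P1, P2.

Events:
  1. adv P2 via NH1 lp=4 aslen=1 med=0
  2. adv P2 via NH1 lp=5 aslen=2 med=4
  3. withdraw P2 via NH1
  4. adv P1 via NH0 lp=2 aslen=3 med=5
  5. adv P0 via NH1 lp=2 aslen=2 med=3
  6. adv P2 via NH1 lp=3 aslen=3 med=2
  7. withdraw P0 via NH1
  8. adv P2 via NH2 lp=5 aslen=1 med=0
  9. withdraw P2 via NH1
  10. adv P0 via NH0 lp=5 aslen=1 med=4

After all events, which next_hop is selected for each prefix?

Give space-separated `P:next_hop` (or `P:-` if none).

Op 1: best P0=- P1=- P2=NH1
Op 2: best P0=- P1=- P2=NH1
Op 3: best P0=- P1=- P2=-
Op 4: best P0=- P1=NH0 P2=-
Op 5: best P0=NH1 P1=NH0 P2=-
Op 6: best P0=NH1 P1=NH0 P2=NH1
Op 7: best P0=- P1=NH0 P2=NH1
Op 8: best P0=- P1=NH0 P2=NH2
Op 9: best P0=- P1=NH0 P2=NH2
Op 10: best P0=NH0 P1=NH0 P2=NH2

Answer: P0:NH0 P1:NH0 P2:NH2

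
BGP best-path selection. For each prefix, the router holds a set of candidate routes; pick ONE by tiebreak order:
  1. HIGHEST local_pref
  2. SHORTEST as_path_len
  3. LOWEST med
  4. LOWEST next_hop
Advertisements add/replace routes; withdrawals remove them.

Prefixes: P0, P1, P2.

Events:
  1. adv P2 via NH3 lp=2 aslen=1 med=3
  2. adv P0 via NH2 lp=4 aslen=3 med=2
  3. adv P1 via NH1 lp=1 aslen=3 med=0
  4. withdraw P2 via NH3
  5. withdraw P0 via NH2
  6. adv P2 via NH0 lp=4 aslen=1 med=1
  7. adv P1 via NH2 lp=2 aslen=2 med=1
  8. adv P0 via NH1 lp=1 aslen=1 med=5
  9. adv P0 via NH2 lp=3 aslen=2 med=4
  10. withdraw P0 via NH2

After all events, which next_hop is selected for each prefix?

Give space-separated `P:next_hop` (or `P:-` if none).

Op 1: best P0=- P1=- P2=NH3
Op 2: best P0=NH2 P1=- P2=NH3
Op 3: best P0=NH2 P1=NH1 P2=NH3
Op 4: best P0=NH2 P1=NH1 P2=-
Op 5: best P0=- P1=NH1 P2=-
Op 6: best P0=- P1=NH1 P2=NH0
Op 7: best P0=- P1=NH2 P2=NH0
Op 8: best P0=NH1 P1=NH2 P2=NH0
Op 9: best P0=NH2 P1=NH2 P2=NH0
Op 10: best P0=NH1 P1=NH2 P2=NH0

Answer: P0:NH1 P1:NH2 P2:NH0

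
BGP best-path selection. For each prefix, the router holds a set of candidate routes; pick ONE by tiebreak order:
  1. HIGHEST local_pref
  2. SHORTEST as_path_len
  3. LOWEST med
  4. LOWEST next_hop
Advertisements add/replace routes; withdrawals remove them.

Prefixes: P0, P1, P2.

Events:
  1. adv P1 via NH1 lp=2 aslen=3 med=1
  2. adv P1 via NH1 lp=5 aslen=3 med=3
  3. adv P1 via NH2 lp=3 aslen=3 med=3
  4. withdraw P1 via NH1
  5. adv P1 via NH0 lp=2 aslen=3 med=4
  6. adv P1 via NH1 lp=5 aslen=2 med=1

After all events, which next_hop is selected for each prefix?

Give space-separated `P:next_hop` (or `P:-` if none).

Op 1: best P0=- P1=NH1 P2=-
Op 2: best P0=- P1=NH1 P2=-
Op 3: best P0=- P1=NH1 P2=-
Op 4: best P0=- P1=NH2 P2=-
Op 5: best P0=- P1=NH2 P2=-
Op 6: best P0=- P1=NH1 P2=-

Answer: P0:- P1:NH1 P2:-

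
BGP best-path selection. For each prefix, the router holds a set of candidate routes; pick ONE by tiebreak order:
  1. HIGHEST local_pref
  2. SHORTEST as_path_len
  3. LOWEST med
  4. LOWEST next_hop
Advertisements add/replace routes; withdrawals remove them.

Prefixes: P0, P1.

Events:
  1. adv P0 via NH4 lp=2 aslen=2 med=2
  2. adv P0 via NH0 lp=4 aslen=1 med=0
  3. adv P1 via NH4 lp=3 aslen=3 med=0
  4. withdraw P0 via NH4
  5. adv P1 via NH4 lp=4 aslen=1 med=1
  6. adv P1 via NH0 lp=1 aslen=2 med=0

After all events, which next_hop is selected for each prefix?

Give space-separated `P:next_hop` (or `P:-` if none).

Answer: P0:NH0 P1:NH4

Derivation:
Op 1: best P0=NH4 P1=-
Op 2: best P0=NH0 P1=-
Op 3: best P0=NH0 P1=NH4
Op 4: best P0=NH0 P1=NH4
Op 5: best P0=NH0 P1=NH4
Op 6: best P0=NH0 P1=NH4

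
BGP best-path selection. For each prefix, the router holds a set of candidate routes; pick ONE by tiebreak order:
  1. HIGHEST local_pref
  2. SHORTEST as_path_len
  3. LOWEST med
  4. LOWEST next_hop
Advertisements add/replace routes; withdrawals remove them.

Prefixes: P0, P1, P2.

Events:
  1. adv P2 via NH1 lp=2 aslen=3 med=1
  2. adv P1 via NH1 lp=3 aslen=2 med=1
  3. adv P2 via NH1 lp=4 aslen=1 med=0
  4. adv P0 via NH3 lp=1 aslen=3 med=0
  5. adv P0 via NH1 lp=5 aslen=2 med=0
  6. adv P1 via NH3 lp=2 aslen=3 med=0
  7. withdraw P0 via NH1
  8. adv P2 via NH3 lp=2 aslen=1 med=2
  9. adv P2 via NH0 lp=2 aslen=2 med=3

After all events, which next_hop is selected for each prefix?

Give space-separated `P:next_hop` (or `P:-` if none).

Op 1: best P0=- P1=- P2=NH1
Op 2: best P0=- P1=NH1 P2=NH1
Op 3: best P0=- P1=NH1 P2=NH1
Op 4: best P0=NH3 P1=NH1 P2=NH1
Op 5: best P0=NH1 P1=NH1 P2=NH1
Op 6: best P0=NH1 P1=NH1 P2=NH1
Op 7: best P0=NH3 P1=NH1 P2=NH1
Op 8: best P0=NH3 P1=NH1 P2=NH1
Op 9: best P0=NH3 P1=NH1 P2=NH1

Answer: P0:NH3 P1:NH1 P2:NH1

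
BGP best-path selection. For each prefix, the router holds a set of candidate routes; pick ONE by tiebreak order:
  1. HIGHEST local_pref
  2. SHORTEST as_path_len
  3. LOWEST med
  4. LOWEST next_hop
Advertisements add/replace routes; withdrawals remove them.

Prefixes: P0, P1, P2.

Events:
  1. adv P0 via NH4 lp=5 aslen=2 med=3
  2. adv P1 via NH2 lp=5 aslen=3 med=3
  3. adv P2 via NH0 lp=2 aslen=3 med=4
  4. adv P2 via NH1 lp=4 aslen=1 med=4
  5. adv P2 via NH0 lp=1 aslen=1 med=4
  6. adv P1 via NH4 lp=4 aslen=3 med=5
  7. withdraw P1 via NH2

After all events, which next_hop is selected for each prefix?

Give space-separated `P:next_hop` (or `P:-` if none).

Answer: P0:NH4 P1:NH4 P2:NH1

Derivation:
Op 1: best P0=NH4 P1=- P2=-
Op 2: best P0=NH4 P1=NH2 P2=-
Op 3: best P0=NH4 P1=NH2 P2=NH0
Op 4: best P0=NH4 P1=NH2 P2=NH1
Op 5: best P0=NH4 P1=NH2 P2=NH1
Op 6: best P0=NH4 P1=NH2 P2=NH1
Op 7: best P0=NH4 P1=NH4 P2=NH1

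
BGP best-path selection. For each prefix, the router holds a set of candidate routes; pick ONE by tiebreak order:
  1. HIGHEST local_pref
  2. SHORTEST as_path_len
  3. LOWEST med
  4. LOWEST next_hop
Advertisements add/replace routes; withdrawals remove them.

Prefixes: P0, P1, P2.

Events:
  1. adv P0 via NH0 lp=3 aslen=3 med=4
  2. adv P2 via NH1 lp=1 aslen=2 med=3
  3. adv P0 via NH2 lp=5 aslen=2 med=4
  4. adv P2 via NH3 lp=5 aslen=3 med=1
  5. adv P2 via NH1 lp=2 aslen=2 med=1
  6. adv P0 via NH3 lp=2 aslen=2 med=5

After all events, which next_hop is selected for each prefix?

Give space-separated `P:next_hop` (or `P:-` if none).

Answer: P0:NH2 P1:- P2:NH3

Derivation:
Op 1: best P0=NH0 P1=- P2=-
Op 2: best P0=NH0 P1=- P2=NH1
Op 3: best P0=NH2 P1=- P2=NH1
Op 4: best P0=NH2 P1=- P2=NH3
Op 5: best P0=NH2 P1=- P2=NH3
Op 6: best P0=NH2 P1=- P2=NH3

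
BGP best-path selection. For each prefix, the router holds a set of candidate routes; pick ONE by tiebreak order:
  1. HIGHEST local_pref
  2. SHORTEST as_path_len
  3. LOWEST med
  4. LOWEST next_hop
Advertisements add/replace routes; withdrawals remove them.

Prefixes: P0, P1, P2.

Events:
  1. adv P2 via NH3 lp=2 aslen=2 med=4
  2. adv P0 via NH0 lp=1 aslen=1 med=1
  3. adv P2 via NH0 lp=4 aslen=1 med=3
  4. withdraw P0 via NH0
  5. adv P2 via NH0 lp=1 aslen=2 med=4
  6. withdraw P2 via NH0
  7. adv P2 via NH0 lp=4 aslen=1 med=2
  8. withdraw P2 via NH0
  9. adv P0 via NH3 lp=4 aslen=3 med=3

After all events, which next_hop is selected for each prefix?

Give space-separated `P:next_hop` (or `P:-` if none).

Answer: P0:NH3 P1:- P2:NH3

Derivation:
Op 1: best P0=- P1=- P2=NH3
Op 2: best P0=NH0 P1=- P2=NH3
Op 3: best P0=NH0 P1=- P2=NH0
Op 4: best P0=- P1=- P2=NH0
Op 5: best P0=- P1=- P2=NH3
Op 6: best P0=- P1=- P2=NH3
Op 7: best P0=- P1=- P2=NH0
Op 8: best P0=- P1=- P2=NH3
Op 9: best P0=NH3 P1=- P2=NH3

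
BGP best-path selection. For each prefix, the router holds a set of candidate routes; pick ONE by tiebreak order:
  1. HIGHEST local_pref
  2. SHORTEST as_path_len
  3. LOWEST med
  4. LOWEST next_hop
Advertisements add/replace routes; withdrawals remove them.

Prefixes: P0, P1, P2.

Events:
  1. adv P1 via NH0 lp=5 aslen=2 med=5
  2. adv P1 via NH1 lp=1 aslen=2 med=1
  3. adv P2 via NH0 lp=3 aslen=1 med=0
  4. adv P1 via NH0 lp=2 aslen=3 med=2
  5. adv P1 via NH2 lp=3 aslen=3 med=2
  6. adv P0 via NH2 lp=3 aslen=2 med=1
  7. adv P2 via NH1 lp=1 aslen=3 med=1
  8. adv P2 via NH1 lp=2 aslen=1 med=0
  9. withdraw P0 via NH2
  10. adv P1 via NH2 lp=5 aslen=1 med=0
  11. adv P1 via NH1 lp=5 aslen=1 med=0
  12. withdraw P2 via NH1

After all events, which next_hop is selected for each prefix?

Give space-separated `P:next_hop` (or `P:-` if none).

Answer: P0:- P1:NH1 P2:NH0

Derivation:
Op 1: best P0=- P1=NH0 P2=-
Op 2: best P0=- P1=NH0 P2=-
Op 3: best P0=- P1=NH0 P2=NH0
Op 4: best P0=- P1=NH0 P2=NH0
Op 5: best P0=- P1=NH2 P2=NH0
Op 6: best P0=NH2 P1=NH2 P2=NH0
Op 7: best P0=NH2 P1=NH2 P2=NH0
Op 8: best P0=NH2 P1=NH2 P2=NH0
Op 9: best P0=- P1=NH2 P2=NH0
Op 10: best P0=- P1=NH2 P2=NH0
Op 11: best P0=- P1=NH1 P2=NH0
Op 12: best P0=- P1=NH1 P2=NH0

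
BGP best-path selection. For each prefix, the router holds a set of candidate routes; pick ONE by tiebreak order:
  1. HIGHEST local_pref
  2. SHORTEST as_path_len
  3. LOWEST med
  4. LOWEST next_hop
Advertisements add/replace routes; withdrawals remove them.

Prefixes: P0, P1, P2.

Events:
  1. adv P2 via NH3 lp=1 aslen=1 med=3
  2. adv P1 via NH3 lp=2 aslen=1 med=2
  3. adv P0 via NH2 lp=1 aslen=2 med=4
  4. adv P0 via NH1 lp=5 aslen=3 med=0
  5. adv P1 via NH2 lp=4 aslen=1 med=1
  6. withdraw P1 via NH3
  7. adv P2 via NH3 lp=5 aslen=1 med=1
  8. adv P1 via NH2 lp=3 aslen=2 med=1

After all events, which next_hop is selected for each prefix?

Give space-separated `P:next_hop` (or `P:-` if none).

Answer: P0:NH1 P1:NH2 P2:NH3

Derivation:
Op 1: best P0=- P1=- P2=NH3
Op 2: best P0=- P1=NH3 P2=NH3
Op 3: best P0=NH2 P1=NH3 P2=NH3
Op 4: best P0=NH1 P1=NH3 P2=NH3
Op 5: best P0=NH1 P1=NH2 P2=NH3
Op 6: best P0=NH1 P1=NH2 P2=NH3
Op 7: best P0=NH1 P1=NH2 P2=NH3
Op 8: best P0=NH1 P1=NH2 P2=NH3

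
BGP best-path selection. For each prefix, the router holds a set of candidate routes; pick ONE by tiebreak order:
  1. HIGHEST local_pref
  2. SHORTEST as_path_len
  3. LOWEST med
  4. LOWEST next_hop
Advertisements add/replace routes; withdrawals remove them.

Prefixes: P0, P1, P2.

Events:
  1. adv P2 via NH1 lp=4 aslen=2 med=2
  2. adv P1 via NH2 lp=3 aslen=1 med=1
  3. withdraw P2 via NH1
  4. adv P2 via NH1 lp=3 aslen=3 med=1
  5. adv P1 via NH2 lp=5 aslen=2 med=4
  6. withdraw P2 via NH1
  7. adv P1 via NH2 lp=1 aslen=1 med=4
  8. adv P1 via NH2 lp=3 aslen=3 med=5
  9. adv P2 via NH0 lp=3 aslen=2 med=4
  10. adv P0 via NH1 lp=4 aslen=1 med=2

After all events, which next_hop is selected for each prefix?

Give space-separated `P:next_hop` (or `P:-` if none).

Answer: P0:NH1 P1:NH2 P2:NH0

Derivation:
Op 1: best P0=- P1=- P2=NH1
Op 2: best P0=- P1=NH2 P2=NH1
Op 3: best P0=- P1=NH2 P2=-
Op 4: best P0=- P1=NH2 P2=NH1
Op 5: best P0=- P1=NH2 P2=NH1
Op 6: best P0=- P1=NH2 P2=-
Op 7: best P0=- P1=NH2 P2=-
Op 8: best P0=- P1=NH2 P2=-
Op 9: best P0=- P1=NH2 P2=NH0
Op 10: best P0=NH1 P1=NH2 P2=NH0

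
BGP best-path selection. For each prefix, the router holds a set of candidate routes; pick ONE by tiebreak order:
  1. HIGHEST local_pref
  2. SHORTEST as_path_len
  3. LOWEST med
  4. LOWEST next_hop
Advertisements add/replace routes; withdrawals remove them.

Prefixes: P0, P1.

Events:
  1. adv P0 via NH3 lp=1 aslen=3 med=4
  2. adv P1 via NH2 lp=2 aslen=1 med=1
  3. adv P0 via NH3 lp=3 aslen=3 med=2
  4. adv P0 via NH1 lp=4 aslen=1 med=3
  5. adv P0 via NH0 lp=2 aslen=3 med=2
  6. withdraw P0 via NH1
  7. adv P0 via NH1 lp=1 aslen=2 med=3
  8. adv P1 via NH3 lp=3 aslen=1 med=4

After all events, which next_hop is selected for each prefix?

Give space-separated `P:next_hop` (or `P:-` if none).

Op 1: best P0=NH3 P1=-
Op 2: best P0=NH3 P1=NH2
Op 3: best P0=NH3 P1=NH2
Op 4: best P0=NH1 P1=NH2
Op 5: best P0=NH1 P1=NH2
Op 6: best P0=NH3 P1=NH2
Op 7: best P0=NH3 P1=NH2
Op 8: best P0=NH3 P1=NH3

Answer: P0:NH3 P1:NH3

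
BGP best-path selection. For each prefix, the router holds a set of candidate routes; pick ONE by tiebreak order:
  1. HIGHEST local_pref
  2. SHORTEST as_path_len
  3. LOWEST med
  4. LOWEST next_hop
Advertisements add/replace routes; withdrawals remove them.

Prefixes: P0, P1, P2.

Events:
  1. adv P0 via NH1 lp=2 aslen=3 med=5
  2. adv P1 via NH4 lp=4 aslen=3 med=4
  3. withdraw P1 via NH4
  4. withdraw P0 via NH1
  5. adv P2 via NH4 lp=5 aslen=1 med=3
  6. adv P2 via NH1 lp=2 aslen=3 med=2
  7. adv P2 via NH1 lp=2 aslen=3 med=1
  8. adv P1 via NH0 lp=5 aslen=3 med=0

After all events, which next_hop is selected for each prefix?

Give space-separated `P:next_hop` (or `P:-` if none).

Answer: P0:- P1:NH0 P2:NH4

Derivation:
Op 1: best P0=NH1 P1=- P2=-
Op 2: best P0=NH1 P1=NH4 P2=-
Op 3: best P0=NH1 P1=- P2=-
Op 4: best P0=- P1=- P2=-
Op 5: best P0=- P1=- P2=NH4
Op 6: best P0=- P1=- P2=NH4
Op 7: best P0=- P1=- P2=NH4
Op 8: best P0=- P1=NH0 P2=NH4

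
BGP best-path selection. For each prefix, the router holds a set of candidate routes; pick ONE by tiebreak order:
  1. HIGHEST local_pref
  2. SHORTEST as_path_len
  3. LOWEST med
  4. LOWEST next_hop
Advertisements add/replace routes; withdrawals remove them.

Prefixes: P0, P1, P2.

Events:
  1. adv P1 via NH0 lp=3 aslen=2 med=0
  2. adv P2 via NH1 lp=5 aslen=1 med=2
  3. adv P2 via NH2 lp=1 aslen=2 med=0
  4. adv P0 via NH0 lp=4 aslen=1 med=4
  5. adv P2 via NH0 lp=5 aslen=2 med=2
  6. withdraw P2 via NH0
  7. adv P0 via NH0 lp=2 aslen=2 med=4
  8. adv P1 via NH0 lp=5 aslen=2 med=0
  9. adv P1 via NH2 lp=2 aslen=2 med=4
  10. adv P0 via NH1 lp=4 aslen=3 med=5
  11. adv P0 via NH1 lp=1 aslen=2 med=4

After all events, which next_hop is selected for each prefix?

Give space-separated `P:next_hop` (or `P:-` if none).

Answer: P0:NH0 P1:NH0 P2:NH1

Derivation:
Op 1: best P0=- P1=NH0 P2=-
Op 2: best P0=- P1=NH0 P2=NH1
Op 3: best P0=- P1=NH0 P2=NH1
Op 4: best P0=NH0 P1=NH0 P2=NH1
Op 5: best P0=NH0 P1=NH0 P2=NH1
Op 6: best P0=NH0 P1=NH0 P2=NH1
Op 7: best P0=NH0 P1=NH0 P2=NH1
Op 8: best P0=NH0 P1=NH0 P2=NH1
Op 9: best P0=NH0 P1=NH0 P2=NH1
Op 10: best P0=NH1 P1=NH0 P2=NH1
Op 11: best P0=NH0 P1=NH0 P2=NH1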